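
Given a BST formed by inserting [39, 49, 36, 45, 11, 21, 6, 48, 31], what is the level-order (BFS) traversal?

Tree insertion order: [39, 49, 36, 45, 11, 21, 6, 48, 31]
Tree (level-order array): [39, 36, 49, 11, None, 45, None, 6, 21, None, 48, None, None, None, 31]
BFS from the root, enqueuing left then right child of each popped node:
  queue [39] -> pop 39, enqueue [36, 49], visited so far: [39]
  queue [36, 49] -> pop 36, enqueue [11], visited so far: [39, 36]
  queue [49, 11] -> pop 49, enqueue [45], visited so far: [39, 36, 49]
  queue [11, 45] -> pop 11, enqueue [6, 21], visited so far: [39, 36, 49, 11]
  queue [45, 6, 21] -> pop 45, enqueue [48], visited so far: [39, 36, 49, 11, 45]
  queue [6, 21, 48] -> pop 6, enqueue [none], visited so far: [39, 36, 49, 11, 45, 6]
  queue [21, 48] -> pop 21, enqueue [31], visited so far: [39, 36, 49, 11, 45, 6, 21]
  queue [48, 31] -> pop 48, enqueue [none], visited so far: [39, 36, 49, 11, 45, 6, 21, 48]
  queue [31] -> pop 31, enqueue [none], visited so far: [39, 36, 49, 11, 45, 6, 21, 48, 31]
Result: [39, 36, 49, 11, 45, 6, 21, 48, 31]


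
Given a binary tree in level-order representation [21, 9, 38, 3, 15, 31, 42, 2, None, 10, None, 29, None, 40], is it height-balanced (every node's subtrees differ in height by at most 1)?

Tree (level-order array): [21, 9, 38, 3, 15, 31, 42, 2, None, 10, None, 29, None, 40]
Definition: a tree is height-balanced if, at every node, |h(left) - h(right)| <= 1 (empty subtree has height -1).
Bottom-up per-node check:
  node 2: h_left=-1, h_right=-1, diff=0 [OK], height=0
  node 3: h_left=0, h_right=-1, diff=1 [OK], height=1
  node 10: h_left=-1, h_right=-1, diff=0 [OK], height=0
  node 15: h_left=0, h_right=-1, diff=1 [OK], height=1
  node 9: h_left=1, h_right=1, diff=0 [OK], height=2
  node 29: h_left=-1, h_right=-1, diff=0 [OK], height=0
  node 31: h_left=0, h_right=-1, diff=1 [OK], height=1
  node 40: h_left=-1, h_right=-1, diff=0 [OK], height=0
  node 42: h_left=0, h_right=-1, diff=1 [OK], height=1
  node 38: h_left=1, h_right=1, diff=0 [OK], height=2
  node 21: h_left=2, h_right=2, diff=0 [OK], height=3
All nodes satisfy the balance condition.
Result: Balanced


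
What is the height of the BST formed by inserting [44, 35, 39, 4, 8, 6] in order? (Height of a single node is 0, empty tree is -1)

Insertion order: [44, 35, 39, 4, 8, 6]
Tree (level-order array): [44, 35, None, 4, 39, None, 8, None, None, 6]
Compute height bottom-up (empty subtree = -1):
  height(6) = 1 + max(-1, -1) = 0
  height(8) = 1 + max(0, -1) = 1
  height(4) = 1 + max(-1, 1) = 2
  height(39) = 1 + max(-1, -1) = 0
  height(35) = 1 + max(2, 0) = 3
  height(44) = 1 + max(3, -1) = 4
Height = 4


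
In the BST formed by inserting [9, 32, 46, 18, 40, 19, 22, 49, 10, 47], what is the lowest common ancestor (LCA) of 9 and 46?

Tree insertion order: [9, 32, 46, 18, 40, 19, 22, 49, 10, 47]
Tree (level-order array): [9, None, 32, 18, 46, 10, 19, 40, 49, None, None, None, 22, None, None, 47]
In a BST, the LCA of p=9, q=46 is the first node v on the
root-to-leaf path with p <= v <= q (go left if both < v, right if both > v).
Walk from root:
  at 9: 9 <= 9 <= 46, this is the LCA
LCA = 9


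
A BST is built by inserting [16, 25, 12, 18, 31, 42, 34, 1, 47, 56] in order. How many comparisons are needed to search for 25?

Search path for 25: 16 -> 25
Found: True
Comparisons: 2


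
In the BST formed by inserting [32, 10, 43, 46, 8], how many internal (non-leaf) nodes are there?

Tree built from: [32, 10, 43, 46, 8]
Tree (level-order array): [32, 10, 43, 8, None, None, 46]
Rule: An internal node has at least one child.
Per-node child counts:
  node 32: 2 child(ren)
  node 10: 1 child(ren)
  node 8: 0 child(ren)
  node 43: 1 child(ren)
  node 46: 0 child(ren)
Matching nodes: [32, 10, 43]
Count of internal (non-leaf) nodes: 3


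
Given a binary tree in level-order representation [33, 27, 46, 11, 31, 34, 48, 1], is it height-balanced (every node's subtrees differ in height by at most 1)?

Tree (level-order array): [33, 27, 46, 11, 31, 34, 48, 1]
Definition: a tree is height-balanced if, at every node, |h(left) - h(right)| <= 1 (empty subtree has height -1).
Bottom-up per-node check:
  node 1: h_left=-1, h_right=-1, diff=0 [OK], height=0
  node 11: h_left=0, h_right=-1, diff=1 [OK], height=1
  node 31: h_left=-1, h_right=-1, diff=0 [OK], height=0
  node 27: h_left=1, h_right=0, diff=1 [OK], height=2
  node 34: h_left=-1, h_right=-1, diff=0 [OK], height=0
  node 48: h_left=-1, h_right=-1, diff=0 [OK], height=0
  node 46: h_left=0, h_right=0, diff=0 [OK], height=1
  node 33: h_left=2, h_right=1, diff=1 [OK], height=3
All nodes satisfy the balance condition.
Result: Balanced


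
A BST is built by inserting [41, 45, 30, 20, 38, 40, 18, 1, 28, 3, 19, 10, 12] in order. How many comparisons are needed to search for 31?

Search path for 31: 41 -> 30 -> 38
Found: False
Comparisons: 3


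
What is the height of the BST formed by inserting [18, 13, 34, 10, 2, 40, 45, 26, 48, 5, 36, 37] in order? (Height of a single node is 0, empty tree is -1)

Insertion order: [18, 13, 34, 10, 2, 40, 45, 26, 48, 5, 36, 37]
Tree (level-order array): [18, 13, 34, 10, None, 26, 40, 2, None, None, None, 36, 45, None, 5, None, 37, None, 48]
Compute height bottom-up (empty subtree = -1):
  height(5) = 1 + max(-1, -1) = 0
  height(2) = 1 + max(-1, 0) = 1
  height(10) = 1 + max(1, -1) = 2
  height(13) = 1 + max(2, -1) = 3
  height(26) = 1 + max(-1, -1) = 0
  height(37) = 1 + max(-1, -1) = 0
  height(36) = 1 + max(-1, 0) = 1
  height(48) = 1 + max(-1, -1) = 0
  height(45) = 1 + max(-1, 0) = 1
  height(40) = 1 + max(1, 1) = 2
  height(34) = 1 + max(0, 2) = 3
  height(18) = 1 + max(3, 3) = 4
Height = 4


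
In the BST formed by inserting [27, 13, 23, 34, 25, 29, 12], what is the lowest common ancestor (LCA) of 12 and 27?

Tree insertion order: [27, 13, 23, 34, 25, 29, 12]
Tree (level-order array): [27, 13, 34, 12, 23, 29, None, None, None, None, 25]
In a BST, the LCA of p=12, q=27 is the first node v on the
root-to-leaf path with p <= v <= q (go left if both < v, right if both > v).
Walk from root:
  at 27: 12 <= 27 <= 27, this is the LCA
LCA = 27


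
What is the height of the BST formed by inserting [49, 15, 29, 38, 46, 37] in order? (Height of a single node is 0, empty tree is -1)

Insertion order: [49, 15, 29, 38, 46, 37]
Tree (level-order array): [49, 15, None, None, 29, None, 38, 37, 46]
Compute height bottom-up (empty subtree = -1):
  height(37) = 1 + max(-1, -1) = 0
  height(46) = 1 + max(-1, -1) = 0
  height(38) = 1 + max(0, 0) = 1
  height(29) = 1 + max(-1, 1) = 2
  height(15) = 1 + max(-1, 2) = 3
  height(49) = 1 + max(3, -1) = 4
Height = 4


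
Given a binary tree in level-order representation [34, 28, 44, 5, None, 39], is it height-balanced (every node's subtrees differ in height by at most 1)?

Tree (level-order array): [34, 28, 44, 5, None, 39]
Definition: a tree is height-balanced if, at every node, |h(left) - h(right)| <= 1 (empty subtree has height -1).
Bottom-up per-node check:
  node 5: h_left=-1, h_right=-1, diff=0 [OK], height=0
  node 28: h_left=0, h_right=-1, diff=1 [OK], height=1
  node 39: h_left=-1, h_right=-1, diff=0 [OK], height=0
  node 44: h_left=0, h_right=-1, diff=1 [OK], height=1
  node 34: h_left=1, h_right=1, diff=0 [OK], height=2
All nodes satisfy the balance condition.
Result: Balanced


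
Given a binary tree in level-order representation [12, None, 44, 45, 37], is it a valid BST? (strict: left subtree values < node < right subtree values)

Level-order array: [12, None, 44, 45, 37]
Validate using subtree bounds (lo, hi): at each node, require lo < value < hi,
then recurse left with hi=value and right with lo=value.
Preorder trace (stopping at first violation):
  at node 12 with bounds (-inf, +inf): OK
  at node 44 with bounds (12, +inf): OK
  at node 45 with bounds (12, 44): VIOLATION
Node 45 violates its bound: not (12 < 45 < 44).
Result: Not a valid BST


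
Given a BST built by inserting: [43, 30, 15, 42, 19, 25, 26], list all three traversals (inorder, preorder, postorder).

Tree insertion order: [43, 30, 15, 42, 19, 25, 26]
Tree (level-order array): [43, 30, None, 15, 42, None, 19, None, None, None, 25, None, 26]
Inorder (L, root, R): [15, 19, 25, 26, 30, 42, 43]
Preorder (root, L, R): [43, 30, 15, 19, 25, 26, 42]
Postorder (L, R, root): [26, 25, 19, 15, 42, 30, 43]


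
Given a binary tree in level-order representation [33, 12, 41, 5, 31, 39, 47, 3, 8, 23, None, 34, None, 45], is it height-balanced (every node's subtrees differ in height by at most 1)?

Tree (level-order array): [33, 12, 41, 5, 31, 39, 47, 3, 8, 23, None, 34, None, 45]
Definition: a tree is height-balanced if, at every node, |h(left) - h(right)| <= 1 (empty subtree has height -1).
Bottom-up per-node check:
  node 3: h_left=-1, h_right=-1, diff=0 [OK], height=0
  node 8: h_left=-1, h_right=-1, diff=0 [OK], height=0
  node 5: h_left=0, h_right=0, diff=0 [OK], height=1
  node 23: h_left=-1, h_right=-1, diff=0 [OK], height=0
  node 31: h_left=0, h_right=-1, diff=1 [OK], height=1
  node 12: h_left=1, h_right=1, diff=0 [OK], height=2
  node 34: h_left=-1, h_right=-1, diff=0 [OK], height=0
  node 39: h_left=0, h_right=-1, diff=1 [OK], height=1
  node 45: h_left=-1, h_right=-1, diff=0 [OK], height=0
  node 47: h_left=0, h_right=-1, diff=1 [OK], height=1
  node 41: h_left=1, h_right=1, diff=0 [OK], height=2
  node 33: h_left=2, h_right=2, diff=0 [OK], height=3
All nodes satisfy the balance condition.
Result: Balanced


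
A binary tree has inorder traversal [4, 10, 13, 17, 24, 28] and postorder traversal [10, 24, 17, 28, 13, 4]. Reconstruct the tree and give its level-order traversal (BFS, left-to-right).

Inorder:   [4, 10, 13, 17, 24, 28]
Postorder: [10, 24, 17, 28, 13, 4]
Algorithm: postorder visits root last, so walk postorder right-to-left;
each value is the root of the current inorder slice — split it at that
value, recurse on the right subtree first, then the left.
Recursive splits:
  root=4; inorder splits into left=[], right=[10, 13, 17, 24, 28]
  root=13; inorder splits into left=[10], right=[17, 24, 28]
  root=28; inorder splits into left=[17, 24], right=[]
  root=17; inorder splits into left=[], right=[24]
  root=24; inorder splits into left=[], right=[]
  root=10; inorder splits into left=[], right=[]
Reconstructed level-order: [4, 13, 10, 28, 17, 24]


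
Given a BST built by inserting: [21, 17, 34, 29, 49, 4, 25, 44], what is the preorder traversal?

Tree insertion order: [21, 17, 34, 29, 49, 4, 25, 44]
Tree (level-order array): [21, 17, 34, 4, None, 29, 49, None, None, 25, None, 44]
Preorder traversal: [21, 17, 4, 34, 29, 25, 49, 44]


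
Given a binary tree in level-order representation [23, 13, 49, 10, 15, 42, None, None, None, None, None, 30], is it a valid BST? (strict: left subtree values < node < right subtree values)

Level-order array: [23, 13, 49, 10, 15, 42, None, None, None, None, None, 30]
Validate using subtree bounds (lo, hi): at each node, require lo < value < hi,
then recurse left with hi=value and right with lo=value.
Preorder trace (stopping at first violation):
  at node 23 with bounds (-inf, +inf): OK
  at node 13 with bounds (-inf, 23): OK
  at node 10 with bounds (-inf, 13): OK
  at node 15 with bounds (13, 23): OK
  at node 49 with bounds (23, +inf): OK
  at node 42 with bounds (23, 49): OK
  at node 30 with bounds (23, 42): OK
No violation found at any node.
Result: Valid BST


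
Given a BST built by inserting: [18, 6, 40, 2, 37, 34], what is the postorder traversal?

Tree insertion order: [18, 6, 40, 2, 37, 34]
Tree (level-order array): [18, 6, 40, 2, None, 37, None, None, None, 34]
Postorder traversal: [2, 6, 34, 37, 40, 18]


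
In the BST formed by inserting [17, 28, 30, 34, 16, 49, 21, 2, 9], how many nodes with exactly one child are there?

Tree built from: [17, 28, 30, 34, 16, 49, 21, 2, 9]
Tree (level-order array): [17, 16, 28, 2, None, 21, 30, None, 9, None, None, None, 34, None, None, None, 49]
Rule: These are nodes with exactly 1 non-null child.
Per-node child counts:
  node 17: 2 child(ren)
  node 16: 1 child(ren)
  node 2: 1 child(ren)
  node 9: 0 child(ren)
  node 28: 2 child(ren)
  node 21: 0 child(ren)
  node 30: 1 child(ren)
  node 34: 1 child(ren)
  node 49: 0 child(ren)
Matching nodes: [16, 2, 30, 34]
Count of nodes with exactly one child: 4


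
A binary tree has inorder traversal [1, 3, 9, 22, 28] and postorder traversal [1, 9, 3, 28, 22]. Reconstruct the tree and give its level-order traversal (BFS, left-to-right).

Inorder:   [1, 3, 9, 22, 28]
Postorder: [1, 9, 3, 28, 22]
Algorithm: postorder visits root last, so walk postorder right-to-left;
each value is the root of the current inorder slice — split it at that
value, recurse on the right subtree first, then the left.
Recursive splits:
  root=22; inorder splits into left=[1, 3, 9], right=[28]
  root=28; inorder splits into left=[], right=[]
  root=3; inorder splits into left=[1], right=[9]
  root=9; inorder splits into left=[], right=[]
  root=1; inorder splits into left=[], right=[]
Reconstructed level-order: [22, 3, 28, 1, 9]


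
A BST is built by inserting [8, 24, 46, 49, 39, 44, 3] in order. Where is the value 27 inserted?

Starting tree (level order): [8, 3, 24, None, None, None, 46, 39, 49, None, 44]
Insertion path: 8 -> 24 -> 46 -> 39
Result: insert 27 as left child of 39
Final tree (level order): [8, 3, 24, None, None, None, 46, 39, 49, 27, 44]


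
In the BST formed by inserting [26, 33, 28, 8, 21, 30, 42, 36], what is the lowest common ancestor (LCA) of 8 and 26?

Tree insertion order: [26, 33, 28, 8, 21, 30, 42, 36]
Tree (level-order array): [26, 8, 33, None, 21, 28, 42, None, None, None, 30, 36]
In a BST, the LCA of p=8, q=26 is the first node v on the
root-to-leaf path with p <= v <= q (go left if both < v, right if both > v).
Walk from root:
  at 26: 8 <= 26 <= 26, this is the LCA
LCA = 26


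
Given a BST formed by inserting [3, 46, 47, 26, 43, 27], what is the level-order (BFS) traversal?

Tree insertion order: [3, 46, 47, 26, 43, 27]
Tree (level-order array): [3, None, 46, 26, 47, None, 43, None, None, 27]
BFS from the root, enqueuing left then right child of each popped node:
  queue [3] -> pop 3, enqueue [46], visited so far: [3]
  queue [46] -> pop 46, enqueue [26, 47], visited so far: [3, 46]
  queue [26, 47] -> pop 26, enqueue [43], visited so far: [3, 46, 26]
  queue [47, 43] -> pop 47, enqueue [none], visited so far: [3, 46, 26, 47]
  queue [43] -> pop 43, enqueue [27], visited so far: [3, 46, 26, 47, 43]
  queue [27] -> pop 27, enqueue [none], visited so far: [3, 46, 26, 47, 43, 27]
Result: [3, 46, 26, 47, 43, 27]


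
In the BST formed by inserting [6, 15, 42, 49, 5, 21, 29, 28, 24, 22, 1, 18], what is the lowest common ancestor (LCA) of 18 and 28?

Tree insertion order: [6, 15, 42, 49, 5, 21, 29, 28, 24, 22, 1, 18]
Tree (level-order array): [6, 5, 15, 1, None, None, 42, None, None, 21, 49, 18, 29, None, None, None, None, 28, None, 24, None, 22]
In a BST, the LCA of p=18, q=28 is the first node v on the
root-to-leaf path with p <= v <= q (go left if both < v, right if both > v).
Walk from root:
  at 6: both 18 and 28 > 6, go right
  at 15: both 18 and 28 > 15, go right
  at 42: both 18 and 28 < 42, go left
  at 21: 18 <= 21 <= 28, this is the LCA
LCA = 21


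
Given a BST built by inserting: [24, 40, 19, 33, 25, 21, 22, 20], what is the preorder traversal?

Tree insertion order: [24, 40, 19, 33, 25, 21, 22, 20]
Tree (level-order array): [24, 19, 40, None, 21, 33, None, 20, 22, 25]
Preorder traversal: [24, 19, 21, 20, 22, 40, 33, 25]


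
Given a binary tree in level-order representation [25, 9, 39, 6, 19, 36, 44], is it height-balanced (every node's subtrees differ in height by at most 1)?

Tree (level-order array): [25, 9, 39, 6, 19, 36, 44]
Definition: a tree is height-balanced if, at every node, |h(left) - h(right)| <= 1 (empty subtree has height -1).
Bottom-up per-node check:
  node 6: h_left=-1, h_right=-1, diff=0 [OK], height=0
  node 19: h_left=-1, h_right=-1, diff=0 [OK], height=0
  node 9: h_left=0, h_right=0, diff=0 [OK], height=1
  node 36: h_left=-1, h_right=-1, diff=0 [OK], height=0
  node 44: h_left=-1, h_right=-1, diff=0 [OK], height=0
  node 39: h_left=0, h_right=0, diff=0 [OK], height=1
  node 25: h_left=1, h_right=1, diff=0 [OK], height=2
All nodes satisfy the balance condition.
Result: Balanced


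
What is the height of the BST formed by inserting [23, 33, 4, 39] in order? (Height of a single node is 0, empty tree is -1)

Insertion order: [23, 33, 4, 39]
Tree (level-order array): [23, 4, 33, None, None, None, 39]
Compute height bottom-up (empty subtree = -1):
  height(4) = 1 + max(-1, -1) = 0
  height(39) = 1 + max(-1, -1) = 0
  height(33) = 1 + max(-1, 0) = 1
  height(23) = 1 + max(0, 1) = 2
Height = 2


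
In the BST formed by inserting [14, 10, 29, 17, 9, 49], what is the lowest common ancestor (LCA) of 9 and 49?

Tree insertion order: [14, 10, 29, 17, 9, 49]
Tree (level-order array): [14, 10, 29, 9, None, 17, 49]
In a BST, the LCA of p=9, q=49 is the first node v on the
root-to-leaf path with p <= v <= q (go left if both < v, right if both > v).
Walk from root:
  at 14: 9 <= 14 <= 49, this is the LCA
LCA = 14


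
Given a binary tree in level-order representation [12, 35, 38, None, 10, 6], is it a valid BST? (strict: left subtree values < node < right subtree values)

Level-order array: [12, 35, 38, None, 10, 6]
Validate using subtree bounds (lo, hi): at each node, require lo < value < hi,
then recurse left with hi=value and right with lo=value.
Preorder trace (stopping at first violation):
  at node 12 with bounds (-inf, +inf): OK
  at node 35 with bounds (-inf, 12): VIOLATION
Node 35 violates its bound: not (-inf < 35 < 12).
Result: Not a valid BST


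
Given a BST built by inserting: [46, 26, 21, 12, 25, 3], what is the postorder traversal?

Tree insertion order: [46, 26, 21, 12, 25, 3]
Tree (level-order array): [46, 26, None, 21, None, 12, 25, 3]
Postorder traversal: [3, 12, 25, 21, 26, 46]


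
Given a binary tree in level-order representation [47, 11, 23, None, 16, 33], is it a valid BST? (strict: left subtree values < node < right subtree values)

Level-order array: [47, 11, 23, None, 16, 33]
Validate using subtree bounds (lo, hi): at each node, require lo < value < hi,
then recurse left with hi=value and right with lo=value.
Preorder trace (stopping at first violation):
  at node 47 with bounds (-inf, +inf): OK
  at node 11 with bounds (-inf, 47): OK
  at node 16 with bounds (11, 47): OK
  at node 23 with bounds (47, +inf): VIOLATION
Node 23 violates its bound: not (47 < 23 < +inf).
Result: Not a valid BST


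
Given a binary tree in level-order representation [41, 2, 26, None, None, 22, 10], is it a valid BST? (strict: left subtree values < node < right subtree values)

Level-order array: [41, 2, 26, None, None, 22, 10]
Validate using subtree bounds (lo, hi): at each node, require lo < value < hi,
then recurse left with hi=value and right with lo=value.
Preorder trace (stopping at first violation):
  at node 41 with bounds (-inf, +inf): OK
  at node 2 with bounds (-inf, 41): OK
  at node 26 with bounds (41, +inf): VIOLATION
Node 26 violates its bound: not (41 < 26 < +inf).
Result: Not a valid BST


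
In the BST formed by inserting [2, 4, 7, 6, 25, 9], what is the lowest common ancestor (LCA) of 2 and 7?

Tree insertion order: [2, 4, 7, 6, 25, 9]
Tree (level-order array): [2, None, 4, None, 7, 6, 25, None, None, 9]
In a BST, the LCA of p=2, q=7 is the first node v on the
root-to-leaf path with p <= v <= q (go left if both < v, right if both > v).
Walk from root:
  at 2: 2 <= 2 <= 7, this is the LCA
LCA = 2


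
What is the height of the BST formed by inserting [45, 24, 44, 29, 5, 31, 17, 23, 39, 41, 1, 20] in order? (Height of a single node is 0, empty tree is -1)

Insertion order: [45, 24, 44, 29, 5, 31, 17, 23, 39, 41, 1, 20]
Tree (level-order array): [45, 24, None, 5, 44, 1, 17, 29, None, None, None, None, 23, None, 31, 20, None, None, 39, None, None, None, 41]
Compute height bottom-up (empty subtree = -1):
  height(1) = 1 + max(-1, -1) = 0
  height(20) = 1 + max(-1, -1) = 0
  height(23) = 1 + max(0, -1) = 1
  height(17) = 1 + max(-1, 1) = 2
  height(5) = 1 + max(0, 2) = 3
  height(41) = 1 + max(-1, -1) = 0
  height(39) = 1 + max(-1, 0) = 1
  height(31) = 1 + max(-1, 1) = 2
  height(29) = 1 + max(-1, 2) = 3
  height(44) = 1 + max(3, -1) = 4
  height(24) = 1 + max(3, 4) = 5
  height(45) = 1 + max(5, -1) = 6
Height = 6


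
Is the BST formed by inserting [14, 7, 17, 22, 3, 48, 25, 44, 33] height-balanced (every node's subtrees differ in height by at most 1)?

Tree (level-order array): [14, 7, 17, 3, None, None, 22, None, None, None, 48, 25, None, None, 44, 33]
Definition: a tree is height-balanced if, at every node, |h(left) - h(right)| <= 1 (empty subtree has height -1).
Bottom-up per-node check:
  node 3: h_left=-1, h_right=-1, diff=0 [OK], height=0
  node 7: h_left=0, h_right=-1, diff=1 [OK], height=1
  node 33: h_left=-1, h_right=-1, diff=0 [OK], height=0
  node 44: h_left=0, h_right=-1, diff=1 [OK], height=1
  node 25: h_left=-1, h_right=1, diff=2 [FAIL (|-1-1|=2 > 1)], height=2
  node 48: h_left=2, h_right=-1, diff=3 [FAIL (|2--1|=3 > 1)], height=3
  node 22: h_left=-1, h_right=3, diff=4 [FAIL (|-1-3|=4 > 1)], height=4
  node 17: h_left=-1, h_right=4, diff=5 [FAIL (|-1-4|=5 > 1)], height=5
  node 14: h_left=1, h_right=5, diff=4 [FAIL (|1-5|=4 > 1)], height=6
Node 25 violates the condition: |-1 - 1| = 2 > 1.
Result: Not balanced


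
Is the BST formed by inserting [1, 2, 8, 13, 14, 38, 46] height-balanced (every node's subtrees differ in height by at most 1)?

Tree (level-order array): [1, None, 2, None, 8, None, 13, None, 14, None, 38, None, 46]
Definition: a tree is height-balanced if, at every node, |h(left) - h(right)| <= 1 (empty subtree has height -1).
Bottom-up per-node check:
  node 46: h_left=-1, h_right=-1, diff=0 [OK], height=0
  node 38: h_left=-1, h_right=0, diff=1 [OK], height=1
  node 14: h_left=-1, h_right=1, diff=2 [FAIL (|-1-1|=2 > 1)], height=2
  node 13: h_left=-1, h_right=2, diff=3 [FAIL (|-1-2|=3 > 1)], height=3
  node 8: h_left=-1, h_right=3, diff=4 [FAIL (|-1-3|=4 > 1)], height=4
  node 2: h_left=-1, h_right=4, diff=5 [FAIL (|-1-4|=5 > 1)], height=5
  node 1: h_left=-1, h_right=5, diff=6 [FAIL (|-1-5|=6 > 1)], height=6
Node 14 violates the condition: |-1 - 1| = 2 > 1.
Result: Not balanced


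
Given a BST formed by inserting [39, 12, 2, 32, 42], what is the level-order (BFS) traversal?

Tree insertion order: [39, 12, 2, 32, 42]
Tree (level-order array): [39, 12, 42, 2, 32]
BFS from the root, enqueuing left then right child of each popped node:
  queue [39] -> pop 39, enqueue [12, 42], visited so far: [39]
  queue [12, 42] -> pop 12, enqueue [2, 32], visited so far: [39, 12]
  queue [42, 2, 32] -> pop 42, enqueue [none], visited so far: [39, 12, 42]
  queue [2, 32] -> pop 2, enqueue [none], visited so far: [39, 12, 42, 2]
  queue [32] -> pop 32, enqueue [none], visited so far: [39, 12, 42, 2, 32]
Result: [39, 12, 42, 2, 32]


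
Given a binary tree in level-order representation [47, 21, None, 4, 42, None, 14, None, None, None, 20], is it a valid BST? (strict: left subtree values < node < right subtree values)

Level-order array: [47, 21, None, 4, 42, None, 14, None, None, None, 20]
Validate using subtree bounds (lo, hi): at each node, require lo < value < hi,
then recurse left with hi=value and right with lo=value.
Preorder trace (stopping at first violation):
  at node 47 with bounds (-inf, +inf): OK
  at node 21 with bounds (-inf, 47): OK
  at node 4 with bounds (-inf, 21): OK
  at node 14 with bounds (4, 21): OK
  at node 20 with bounds (14, 21): OK
  at node 42 with bounds (21, 47): OK
No violation found at any node.
Result: Valid BST


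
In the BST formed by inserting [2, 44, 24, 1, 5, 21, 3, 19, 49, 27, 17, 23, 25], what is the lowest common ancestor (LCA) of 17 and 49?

Tree insertion order: [2, 44, 24, 1, 5, 21, 3, 19, 49, 27, 17, 23, 25]
Tree (level-order array): [2, 1, 44, None, None, 24, 49, 5, 27, None, None, 3, 21, 25, None, None, None, 19, 23, None, None, 17]
In a BST, the LCA of p=17, q=49 is the first node v on the
root-to-leaf path with p <= v <= q (go left if both < v, right if both > v).
Walk from root:
  at 2: both 17 and 49 > 2, go right
  at 44: 17 <= 44 <= 49, this is the LCA
LCA = 44


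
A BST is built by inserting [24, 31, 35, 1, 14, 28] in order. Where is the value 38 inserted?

Starting tree (level order): [24, 1, 31, None, 14, 28, 35]
Insertion path: 24 -> 31 -> 35
Result: insert 38 as right child of 35
Final tree (level order): [24, 1, 31, None, 14, 28, 35, None, None, None, None, None, 38]


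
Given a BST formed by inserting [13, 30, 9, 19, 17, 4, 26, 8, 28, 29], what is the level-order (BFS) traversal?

Tree insertion order: [13, 30, 9, 19, 17, 4, 26, 8, 28, 29]
Tree (level-order array): [13, 9, 30, 4, None, 19, None, None, 8, 17, 26, None, None, None, None, None, 28, None, 29]
BFS from the root, enqueuing left then right child of each popped node:
  queue [13] -> pop 13, enqueue [9, 30], visited so far: [13]
  queue [9, 30] -> pop 9, enqueue [4], visited so far: [13, 9]
  queue [30, 4] -> pop 30, enqueue [19], visited so far: [13, 9, 30]
  queue [4, 19] -> pop 4, enqueue [8], visited so far: [13, 9, 30, 4]
  queue [19, 8] -> pop 19, enqueue [17, 26], visited so far: [13, 9, 30, 4, 19]
  queue [8, 17, 26] -> pop 8, enqueue [none], visited so far: [13, 9, 30, 4, 19, 8]
  queue [17, 26] -> pop 17, enqueue [none], visited so far: [13, 9, 30, 4, 19, 8, 17]
  queue [26] -> pop 26, enqueue [28], visited so far: [13, 9, 30, 4, 19, 8, 17, 26]
  queue [28] -> pop 28, enqueue [29], visited so far: [13, 9, 30, 4, 19, 8, 17, 26, 28]
  queue [29] -> pop 29, enqueue [none], visited so far: [13, 9, 30, 4, 19, 8, 17, 26, 28, 29]
Result: [13, 9, 30, 4, 19, 8, 17, 26, 28, 29]


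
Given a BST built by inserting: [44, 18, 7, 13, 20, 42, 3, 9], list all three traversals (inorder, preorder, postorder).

Tree insertion order: [44, 18, 7, 13, 20, 42, 3, 9]
Tree (level-order array): [44, 18, None, 7, 20, 3, 13, None, 42, None, None, 9]
Inorder (L, root, R): [3, 7, 9, 13, 18, 20, 42, 44]
Preorder (root, L, R): [44, 18, 7, 3, 13, 9, 20, 42]
Postorder (L, R, root): [3, 9, 13, 7, 42, 20, 18, 44]


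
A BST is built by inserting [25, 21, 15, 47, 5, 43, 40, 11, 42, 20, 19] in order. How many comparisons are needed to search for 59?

Search path for 59: 25 -> 47
Found: False
Comparisons: 2


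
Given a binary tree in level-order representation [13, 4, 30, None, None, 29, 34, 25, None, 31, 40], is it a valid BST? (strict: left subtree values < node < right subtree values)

Level-order array: [13, 4, 30, None, None, 29, 34, 25, None, 31, 40]
Validate using subtree bounds (lo, hi): at each node, require lo < value < hi,
then recurse left with hi=value and right with lo=value.
Preorder trace (stopping at first violation):
  at node 13 with bounds (-inf, +inf): OK
  at node 4 with bounds (-inf, 13): OK
  at node 30 with bounds (13, +inf): OK
  at node 29 with bounds (13, 30): OK
  at node 25 with bounds (13, 29): OK
  at node 34 with bounds (30, +inf): OK
  at node 31 with bounds (30, 34): OK
  at node 40 with bounds (34, +inf): OK
No violation found at any node.
Result: Valid BST


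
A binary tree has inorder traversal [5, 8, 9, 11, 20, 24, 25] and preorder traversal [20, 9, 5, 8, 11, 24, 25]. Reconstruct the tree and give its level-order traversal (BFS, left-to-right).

Inorder:  [5, 8, 9, 11, 20, 24, 25]
Preorder: [20, 9, 5, 8, 11, 24, 25]
Algorithm: preorder visits root first, so consume preorder in order;
for each root, split the current inorder slice at that value into
left-subtree inorder and right-subtree inorder, then recurse.
Recursive splits:
  root=20; inorder splits into left=[5, 8, 9, 11], right=[24, 25]
  root=9; inorder splits into left=[5, 8], right=[11]
  root=5; inorder splits into left=[], right=[8]
  root=8; inorder splits into left=[], right=[]
  root=11; inorder splits into left=[], right=[]
  root=24; inorder splits into left=[], right=[25]
  root=25; inorder splits into left=[], right=[]
Reconstructed level-order: [20, 9, 24, 5, 11, 25, 8]


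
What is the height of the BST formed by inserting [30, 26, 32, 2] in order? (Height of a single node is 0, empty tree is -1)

Insertion order: [30, 26, 32, 2]
Tree (level-order array): [30, 26, 32, 2]
Compute height bottom-up (empty subtree = -1):
  height(2) = 1 + max(-1, -1) = 0
  height(26) = 1 + max(0, -1) = 1
  height(32) = 1 + max(-1, -1) = 0
  height(30) = 1 + max(1, 0) = 2
Height = 2


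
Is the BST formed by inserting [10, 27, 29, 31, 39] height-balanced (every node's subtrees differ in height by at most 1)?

Tree (level-order array): [10, None, 27, None, 29, None, 31, None, 39]
Definition: a tree is height-balanced if, at every node, |h(left) - h(right)| <= 1 (empty subtree has height -1).
Bottom-up per-node check:
  node 39: h_left=-1, h_right=-1, diff=0 [OK], height=0
  node 31: h_left=-1, h_right=0, diff=1 [OK], height=1
  node 29: h_left=-1, h_right=1, diff=2 [FAIL (|-1-1|=2 > 1)], height=2
  node 27: h_left=-1, h_right=2, diff=3 [FAIL (|-1-2|=3 > 1)], height=3
  node 10: h_left=-1, h_right=3, diff=4 [FAIL (|-1-3|=4 > 1)], height=4
Node 29 violates the condition: |-1 - 1| = 2 > 1.
Result: Not balanced


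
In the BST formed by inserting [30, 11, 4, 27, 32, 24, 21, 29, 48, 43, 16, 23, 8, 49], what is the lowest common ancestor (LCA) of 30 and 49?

Tree insertion order: [30, 11, 4, 27, 32, 24, 21, 29, 48, 43, 16, 23, 8, 49]
Tree (level-order array): [30, 11, 32, 4, 27, None, 48, None, 8, 24, 29, 43, 49, None, None, 21, None, None, None, None, None, None, None, 16, 23]
In a BST, the LCA of p=30, q=49 is the first node v on the
root-to-leaf path with p <= v <= q (go left if both < v, right if both > v).
Walk from root:
  at 30: 30 <= 30 <= 49, this is the LCA
LCA = 30


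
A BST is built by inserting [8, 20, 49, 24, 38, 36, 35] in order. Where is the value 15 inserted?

Starting tree (level order): [8, None, 20, None, 49, 24, None, None, 38, 36, None, 35]
Insertion path: 8 -> 20
Result: insert 15 as left child of 20
Final tree (level order): [8, None, 20, 15, 49, None, None, 24, None, None, 38, 36, None, 35]


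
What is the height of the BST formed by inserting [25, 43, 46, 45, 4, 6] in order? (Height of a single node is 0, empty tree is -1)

Insertion order: [25, 43, 46, 45, 4, 6]
Tree (level-order array): [25, 4, 43, None, 6, None, 46, None, None, 45]
Compute height bottom-up (empty subtree = -1):
  height(6) = 1 + max(-1, -1) = 0
  height(4) = 1 + max(-1, 0) = 1
  height(45) = 1 + max(-1, -1) = 0
  height(46) = 1 + max(0, -1) = 1
  height(43) = 1 + max(-1, 1) = 2
  height(25) = 1 + max(1, 2) = 3
Height = 3


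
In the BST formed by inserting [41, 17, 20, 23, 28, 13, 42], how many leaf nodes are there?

Tree built from: [41, 17, 20, 23, 28, 13, 42]
Tree (level-order array): [41, 17, 42, 13, 20, None, None, None, None, None, 23, None, 28]
Rule: A leaf has 0 children.
Per-node child counts:
  node 41: 2 child(ren)
  node 17: 2 child(ren)
  node 13: 0 child(ren)
  node 20: 1 child(ren)
  node 23: 1 child(ren)
  node 28: 0 child(ren)
  node 42: 0 child(ren)
Matching nodes: [13, 28, 42]
Count of leaf nodes: 3


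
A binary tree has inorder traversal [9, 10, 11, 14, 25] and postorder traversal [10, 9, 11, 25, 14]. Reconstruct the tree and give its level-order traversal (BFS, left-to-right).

Inorder:   [9, 10, 11, 14, 25]
Postorder: [10, 9, 11, 25, 14]
Algorithm: postorder visits root last, so walk postorder right-to-left;
each value is the root of the current inorder slice — split it at that
value, recurse on the right subtree first, then the left.
Recursive splits:
  root=14; inorder splits into left=[9, 10, 11], right=[25]
  root=25; inorder splits into left=[], right=[]
  root=11; inorder splits into left=[9, 10], right=[]
  root=9; inorder splits into left=[], right=[10]
  root=10; inorder splits into left=[], right=[]
Reconstructed level-order: [14, 11, 25, 9, 10]


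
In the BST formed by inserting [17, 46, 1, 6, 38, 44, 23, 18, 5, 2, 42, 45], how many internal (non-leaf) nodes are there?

Tree built from: [17, 46, 1, 6, 38, 44, 23, 18, 5, 2, 42, 45]
Tree (level-order array): [17, 1, 46, None, 6, 38, None, 5, None, 23, 44, 2, None, 18, None, 42, 45]
Rule: An internal node has at least one child.
Per-node child counts:
  node 17: 2 child(ren)
  node 1: 1 child(ren)
  node 6: 1 child(ren)
  node 5: 1 child(ren)
  node 2: 0 child(ren)
  node 46: 1 child(ren)
  node 38: 2 child(ren)
  node 23: 1 child(ren)
  node 18: 0 child(ren)
  node 44: 2 child(ren)
  node 42: 0 child(ren)
  node 45: 0 child(ren)
Matching nodes: [17, 1, 6, 5, 46, 38, 23, 44]
Count of internal (non-leaf) nodes: 8


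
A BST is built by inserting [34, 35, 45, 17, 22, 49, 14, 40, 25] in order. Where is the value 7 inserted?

Starting tree (level order): [34, 17, 35, 14, 22, None, 45, None, None, None, 25, 40, 49]
Insertion path: 34 -> 17 -> 14
Result: insert 7 as left child of 14
Final tree (level order): [34, 17, 35, 14, 22, None, 45, 7, None, None, 25, 40, 49]


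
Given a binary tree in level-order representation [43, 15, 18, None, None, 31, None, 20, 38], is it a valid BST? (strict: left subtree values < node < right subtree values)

Level-order array: [43, 15, 18, None, None, 31, None, 20, 38]
Validate using subtree bounds (lo, hi): at each node, require lo < value < hi,
then recurse left with hi=value and right with lo=value.
Preorder trace (stopping at first violation):
  at node 43 with bounds (-inf, +inf): OK
  at node 15 with bounds (-inf, 43): OK
  at node 18 with bounds (43, +inf): VIOLATION
Node 18 violates its bound: not (43 < 18 < +inf).
Result: Not a valid BST


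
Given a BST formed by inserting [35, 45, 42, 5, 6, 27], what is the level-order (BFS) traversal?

Tree insertion order: [35, 45, 42, 5, 6, 27]
Tree (level-order array): [35, 5, 45, None, 6, 42, None, None, 27]
BFS from the root, enqueuing left then right child of each popped node:
  queue [35] -> pop 35, enqueue [5, 45], visited so far: [35]
  queue [5, 45] -> pop 5, enqueue [6], visited so far: [35, 5]
  queue [45, 6] -> pop 45, enqueue [42], visited so far: [35, 5, 45]
  queue [6, 42] -> pop 6, enqueue [27], visited so far: [35, 5, 45, 6]
  queue [42, 27] -> pop 42, enqueue [none], visited so far: [35, 5, 45, 6, 42]
  queue [27] -> pop 27, enqueue [none], visited so far: [35, 5, 45, 6, 42, 27]
Result: [35, 5, 45, 6, 42, 27]


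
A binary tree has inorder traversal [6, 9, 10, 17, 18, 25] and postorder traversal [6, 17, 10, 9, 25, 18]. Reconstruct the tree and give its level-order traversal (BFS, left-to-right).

Inorder:   [6, 9, 10, 17, 18, 25]
Postorder: [6, 17, 10, 9, 25, 18]
Algorithm: postorder visits root last, so walk postorder right-to-left;
each value is the root of the current inorder slice — split it at that
value, recurse on the right subtree first, then the left.
Recursive splits:
  root=18; inorder splits into left=[6, 9, 10, 17], right=[25]
  root=25; inorder splits into left=[], right=[]
  root=9; inorder splits into left=[6], right=[10, 17]
  root=10; inorder splits into left=[], right=[17]
  root=17; inorder splits into left=[], right=[]
  root=6; inorder splits into left=[], right=[]
Reconstructed level-order: [18, 9, 25, 6, 10, 17]


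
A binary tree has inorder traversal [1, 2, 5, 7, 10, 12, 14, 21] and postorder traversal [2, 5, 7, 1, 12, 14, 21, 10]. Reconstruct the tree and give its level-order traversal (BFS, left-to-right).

Inorder:   [1, 2, 5, 7, 10, 12, 14, 21]
Postorder: [2, 5, 7, 1, 12, 14, 21, 10]
Algorithm: postorder visits root last, so walk postorder right-to-left;
each value is the root of the current inorder slice — split it at that
value, recurse on the right subtree first, then the left.
Recursive splits:
  root=10; inorder splits into left=[1, 2, 5, 7], right=[12, 14, 21]
  root=21; inorder splits into left=[12, 14], right=[]
  root=14; inorder splits into left=[12], right=[]
  root=12; inorder splits into left=[], right=[]
  root=1; inorder splits into left=[], right=[2, 5, 7]
  root=7; inorder splits into left=[2, 5], right=[]
  root=5; inorder splits into left=[2], right=[]
  root=2; inorder splits into left=[], right=[]
Reconstructed level-order: [10, 1, 21, 7, 14, 5, 12, 2]


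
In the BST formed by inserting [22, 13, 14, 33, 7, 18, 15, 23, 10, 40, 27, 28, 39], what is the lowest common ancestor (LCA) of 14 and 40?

Tree insertion order: [22, 13, 14, 33, 7, 18, 15, 23, 10, 40, 27, 28, 39]
Tree (level-order array): [22, 13, 33, 7, 14, 23, 40, None, 10, None, 18, None, 27, 39, None, None, None, 15, None, None, 28]
In a BST, the LCA of p=14, q=40 is the first node v on the
root-to-leaf path with p <= v <= q (go left if both < v, right if both > v).
Walk from root:
  at 22: 14 <= 22 <= 40, this is the LCA
LCA = 22


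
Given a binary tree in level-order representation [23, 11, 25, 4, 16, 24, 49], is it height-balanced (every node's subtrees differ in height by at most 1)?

Tree (level-order array): [23, 11, 25, 4, 16, 24, 49]
Definition: a tree is height-balanced if, at every node, |h(left) - h(right)| <= 1 (empty subtree has height -1).
Bottom-up per-node check:
  node 4: h_left=-1, h_right=-1, diff=0 [OK], height=0
  node 16: h_left=-1, h_right=-1, diff=0 [OK], height=0
  node 11: h_left=0, h_right=0, diff=0 [OK], height=1
  node 24: h_left=-1, h_right=-1, diff=0 [OK], height=0
  node 49: h_left=-1, h_right=-1, diff=0 [OK], height=0
  node 25: h_left=0, h_right=0, diff=0 [OK], height=1
  node 23: h_left=1, h_right=1, diff=0 [OK], height=2
All nodes satisfy the balance condition.
Result: Balanced


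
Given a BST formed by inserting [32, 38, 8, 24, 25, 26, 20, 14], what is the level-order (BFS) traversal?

Tree insertion order: [32, 38, 8, 24, 25, 26, 20, 14]
Tree (level-order array): [32, 8, 38, None, 24, None, None, 20, 25, 14, None, None, 26]
BFS from the root, enqueuing left then right child of each popped node:
  queue [32] -> pop 32, enqueue [8, 38], visited so far: [32]
  queue [8, 38] -> pop 8, enqueue [24], visited so far: [32, 8]
  queue [38, 24] -> pop 38, enqueue [none], visited so far: [32, 8, 38]
  queue [24] -> pop 24, enqueue [20, 25], visited so far: [32, 8, 38, 24]
  queue [20, 25] -> pop 20, enqueue [14], visited so far: [32, 8, 38, 24, 20]
  queue [25, 14] -> pop 25, enqueue [26], visited so far: [32, 8, 38, 24, 20, 25]
  queue [14, 26] -> pop 14, enqueue [none], visited so far: [32, 8, 38, 24, 20, 25, 14]
  queue [26] -> pop 26, enqueue [none], visited so far: [32, 8, 38, 24, 20, 25, 14, 26]
Result: [32, 8, 38, 24, 20, 25, 14, 26]


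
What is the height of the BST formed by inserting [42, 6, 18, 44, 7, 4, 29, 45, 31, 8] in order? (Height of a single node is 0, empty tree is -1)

Insertion order: [42, 6, 18, 44, 7, 4, 29, 45, 31, 8]
Tree (level-order array): [42, 6, 44, 4, 18, None, 45, None, None, 7, 29, None, None, None, 8, None, 31]
Compute height bottom-up (empty subtree = -1):
  height(4) = 1 + max(-1, -1) = 0
  height(8) = 1 + max(-1, -1) = 0
  height(7) = 1 + max(-1, 0) = 1
  height(31) = 1 + max(-1, -1) = 0
  height(29) = 1 + max(-1, 0) = 1
  height(18) = 1 + max(1, 1) = 2
  height(6) = 1 + max(0, 2) = 3
  height(45) = 1 + max(-1, -1) = 0
  height(44) = 1 + max(-1, 0) = 1
  height(42) = 1 + max(3, 1) = 4
Height = 4


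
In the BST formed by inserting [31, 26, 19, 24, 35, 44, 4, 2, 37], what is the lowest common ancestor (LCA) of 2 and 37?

Tree insertion order: [31, 26, 19, 24, 35, 44, 4, 2, 37]
Tree (level-order array): [31, 26, 35, 19, None, None, 44, 4, 24, 37, None, 2]
In a BST, the LCA of p=2, q=37 is the first node v on the
root-to-leaf path with p <= v <= q (go left if both < v, right if both > v).
Walk from root:
  at 31: 2 <= 31 <= 37, this is the LCA
LCA = 31


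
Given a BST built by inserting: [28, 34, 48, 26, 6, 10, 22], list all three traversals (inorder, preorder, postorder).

Tree insertion order: [28, 34, 48, 26, 6, 10, 22]
Tree (level-order array): [28, 26, 34, 6, None, None, 48, None, 10, None, None, None, 22]
Inorder (L, root, R): [6, 10, 22, 26, 28, 34, 48]
Preorder (root, L, R): [28, 26, 6, 10, 22, 34, 48]
Postorder (L, R, root): [22, 10, 6, 26, 48, 34, 28]
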